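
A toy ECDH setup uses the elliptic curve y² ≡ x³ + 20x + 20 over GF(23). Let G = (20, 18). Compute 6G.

Double-and-add on 6 = (110)₂. Start with G = (20, 18) for the leading 1-bit.
double: tangent at (20, 18): λ = (3·20² + 20)/(2·18) ≡ 1/13. 13⁻¹ ≡ 16 (mod 23) since 13·16 = 208 ≡ 1, so λ ≡ 1·16 ≡ 16.
  x = λ² - 20 - 20 = 256 - 40 ≡ 9; y = λ·(20 - 9) - 18 ≡ 20. → (9, 20)
add G: (9, 20) + (20, 18). λ = (18 - 20)/(20 - 9) ≡ 21/11 mod 23. 11⁻¹ ≡ 21 (mod 23), so λ ≡ 4.
  x = λ² - 9 - 20 = 16 - 29 ≡ 10; y = λ·(9 - 10) - 20 ≡ 22. → (10, 22)
double: tangent at (10, 22): λ = (3·10² + 20)/(2·22) ≡ 21/21. 21⁻¹ ≡ 11 (mod 23), so λ ≡ 21·11 ≡ 1.
  x = λ² - 10 - 10 = 1 - 20 ≡ 4; y = λ·(10 - 4) - 22 ≡ 7. → (4, 7)

(4, 7)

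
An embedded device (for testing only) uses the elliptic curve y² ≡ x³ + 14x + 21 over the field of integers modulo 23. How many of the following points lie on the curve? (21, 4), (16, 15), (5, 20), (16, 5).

(21, 4): 4² ≡ 16, rhs ≡ 8 → off.
(16, 15): 15² ≡ 18, rhs ≡ 17 → off.
(5, 20): 20² ≡ 9, rhs ≡ 9 → on.
(16, 5): 5² ≡ 2, rhs ≡ 17 → off.

1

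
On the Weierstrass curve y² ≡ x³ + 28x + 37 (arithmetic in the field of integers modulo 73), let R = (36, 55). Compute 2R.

tangent at (36, 55): λ = (3·36² + 28)/(2·55) ≡ 47/37. 37⁻¹ ≡ 2 (mod 73), so λ ≡ 47·2 ≡ 21.
  x = λ² - 36 - 36 = 441 - 72 ≡ 4; y = λ·(36 - 4) - 55 ≡ 33. → (4, 33)

(4, 33)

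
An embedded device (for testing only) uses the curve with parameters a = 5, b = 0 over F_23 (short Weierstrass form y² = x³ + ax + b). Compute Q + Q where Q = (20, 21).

(1, 11)

tangent at (20, 21): λ = (3·20² + 5)/(2·21) ≡ 9/19. 19⁻¹ ≡ 17 (mod 23), so λ ≡ 9·17 ≡ 15.
  x = λ² - 20 - 20 = 225 - 40 ≡ 1; y = λ·(20 - 1) - 21 ≡ 11. → (1, 11)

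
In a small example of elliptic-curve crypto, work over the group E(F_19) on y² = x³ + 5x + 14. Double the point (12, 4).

(14, 15)

tangent at (12, 4): λ = (3·12² + 5)/(2·4) ≡ 0/8. 8⁻¹ ≡ 12 (mod 19), so λ ≡ 0·12 ≡ 0.
  x = λ² - 12 - 12 = 0 - 24 ≡ 14; y = λ·(12 - 14) - 4 ≡ 15. → (14, 15)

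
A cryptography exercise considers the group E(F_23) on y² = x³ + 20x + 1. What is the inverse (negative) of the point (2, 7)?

-(2, 7) = (2, -7 mod 23) = (2, 16).

(2, 16)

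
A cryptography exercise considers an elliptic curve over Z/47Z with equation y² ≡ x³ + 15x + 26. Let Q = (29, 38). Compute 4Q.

Repeated addition: build up to 4Q.
2Q: tangent at (29, 38): λ = (3·29² + 15)/(2·38) ≡ 0/29. 29⁻¹ ≡ 13 (mod 47) since 29·13 = 377 ≡ 1, so λ ≡ 0·13 ≡ 0.
  x = λ² - 29 - 29 = 0 - 58 ≡ 36; y = λ·(29 - 36) - 38 ≡ 9. → (36, 9)
3Q: (36, 9) + (29, 38). λ = (38 - 9)/(29 - 36) ≡ 29/40 mod 47. 40⁻¹ ≡ 20 (mod 47), so λ ≡ 16.
  x = λ² - 36 - 29 = 256 - 65 ≡ 3; y = λ·(36 - 3) - 9 ≡ 2. → (3, 2)
4Q: (3, 2) + (29, 38). λ = (38 - 2)/(29 - 3) ≡ 36/26 mod 47. 26⁻¹ ≡ 38 (mod 47), so λ ≡ 5.
  x = λ² - 3 - 29 = 25 - 32 ≡ 40; y = λ·(3 - 40) - 2 ≡ 1. → (40, 1)

(40, 1)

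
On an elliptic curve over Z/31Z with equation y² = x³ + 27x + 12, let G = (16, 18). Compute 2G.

tangent at (16, 18): λ = (3·16² + 27)/(2·18) ≡ 20/5. 5⁻¹ ≡ 25 (mod 31), so λ ≡ 20·25 ≡ 4.
  x = λ² - 16 - 16 = 16 - 32 ≡ 15; y = λ·(16 - 15) - 18 ≡ 17. → (15, 17)

(15, 17)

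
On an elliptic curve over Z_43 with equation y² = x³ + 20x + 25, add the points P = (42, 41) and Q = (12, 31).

(13, 26)

(42, 41) + (12, 31). λ = (31 - 41)/(12 - 42) ≡ 33/13 mod 43. 13⁻¹ ≡ 10 (mod 43), so λ ≡ 29.
  x = λ² - 42 - 12 = 841 - 54 ≡ 13; y = λ·(42 - 13) - 41 ≡ 26. → (13, 26)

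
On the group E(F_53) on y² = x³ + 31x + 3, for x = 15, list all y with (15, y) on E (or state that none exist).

none

x³ + 31x + 3 = 3843 ≡ 27 (mod 53).
27 is a non-residue mod 53; no y exists.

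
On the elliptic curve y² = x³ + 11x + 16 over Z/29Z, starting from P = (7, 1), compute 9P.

Double-and-add on 9 = (1001)₂. Start with P = (7, 1) for the leading 1-bit.
double: tangent at (7, 1): λ = (3·7² + 11)/(2·1) ≡ 13/2. 2⁻¹ ≡ 15 (mod 29), so λ ≡ 13·15 ≡ 21.
  x = λ² - 7 - 7 = 441 - 14 ≡ 21; y = λ·(7 - 21) - 1 ≡ 24. → (21, 24)
double: tangent at (21, 24): λ = (3·21² + 11)/(2·24) ≡ 0/19. 19⁻¹ ≡ 26 (mod 29) since 19·26 = 494 ≡ 1, so λ ≡ 0·26 ≡ 0.
  x = λ² - 21 - 21 = 0 - 42 ≡ 16; y = λ·(21 - 16) - 24 ≡ 5. → (16, 5)
double: tangent at (16, 5): λ = (3·16² + 11)/(2·5) ≡ 25/10. 10⁻¹ ≡ 3 (mod 29), so λ ≡ 25·3 ≡ 17.
  x = λ² - 16 - 16 = 289 - 32 ≡ 25; y = λ·(16 - 25) - 5 ≡ 16. → (25, 16)
add P: (25, 16) + (7, 1). λ = (1 - 16)/(7 - 25) ≡ 14/11 mod 29. 11⁻¹ ≡ 8 (mod 29) since 11·8 = 88 ≡ 1, so λ ≡ 25.
  x = λ² - 25 - 7 = 625 - 32 ≡ 13; y = λ·(25 - 13) - 16 ≡ 23. → (13, 23)

(13, 23)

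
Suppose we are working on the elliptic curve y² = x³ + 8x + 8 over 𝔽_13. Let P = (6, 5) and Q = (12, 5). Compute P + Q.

(6, 5) + (12, 5). λ = (5 - 5)/(12 - 6) ≡ 0/6 mod 13. 6⁻¹ ≡ 11 (mod 13) since 6·11 = 66 ≡ 1, so λ ≡ 0.
  x = λ² - 6 - 12 = 0 - 18 ≡ 8; y = λ·(6 - 8) - 5 ≡ 8. → (8, 8)

(8, 8)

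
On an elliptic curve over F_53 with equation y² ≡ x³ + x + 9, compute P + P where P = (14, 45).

(21, 4)

tangent at (14, 45): λ = (3·14² + 1)/(2·45) ≡ 6/37. 37⁻¹ ≡ 43 (mod 53), so λ ≡ 6·43 ≡ 46.
  x = λ² - 14 - 14 = 2116 - 28 ≡ 21; y = λ·(14 - 21) - 45 ≡ 4. → (21, 4)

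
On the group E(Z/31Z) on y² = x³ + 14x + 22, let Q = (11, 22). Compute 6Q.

(23, 7)

Double-and-add on 6 = (110)₂. Start with Q = (11, 22) for the leading 1-bit.
double: tangent at (11, 22): λ = (3·11² + 14)/(2·22) ≡ 5/13. 13⁻¹ ≡ 12 (mod 31), so λ ≡ 5·12 ≡ 29.
  x = λ² - 11 - 11 = 841 - 22 ≡ 13; y = λ·(11 - 13) - 22 ≡ 13. → (13, 13)
add Q: (13, 13) + (11, 22). λ = (22 - 13)/(11 - 13) ≡ 9/29 mod 31. 29⁻¹ ≡ 15 (mod 31), so λ ≡ 11.
  x = λ² - 13 - 11 = 121 - 24 ≡ 4; y = λ·(13 - 4) - 13 ≡ 24. → (4, 24)
double: tangent at (4, 24): λ = (3·4² + 14)/(2·24) ≡ 0/17. 17⁻¹ ≡ 11 (mod 31), so λ ≡ 0·11 ≡ 0.
  x = λ² - 4 - 4 = 0 - 8 ≡ 23; y = λ·(4 - 23) - 24 ≡ 7. → (23, 7)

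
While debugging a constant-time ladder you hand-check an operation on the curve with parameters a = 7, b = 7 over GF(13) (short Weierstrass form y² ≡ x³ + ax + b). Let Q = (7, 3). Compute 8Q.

Repeated addition: build up to 8Q.
2Q: tangent at (7, 3): λ = (3·7² + 7)/(2·3) ≡ 11/6. 6⁻¹ ≡ 11 (mod 13), so λ ≡ 11·11 ≡ 4.
  x = λ² - 7 - 7 = 16 - 14 ≡ 2; y = λ·(7 - 2) - 3 ≡ 4. → (2, 4)
3Q: (2, 4) + (7, 3). λ = (3 - 4)/(7 - 2) ≡ 12/5 mod 13. 5⁻¹ ≡ 8 (mod 13), so λ ≡ 5.
  x = λ² - 2 - 7 = 25 - 9 ≡ 3; y = λ·(2 - 3) - 4 ≡ 4. → (3, 4)
4Q: (3, 4) + (7, 3). λ = (3 - 4)/(7 - 3) ≡ 12/4 mod 13. 4⁻¹ ≡ 10 (mod 13), so λ ≡ 3.
  x = λ² - 3 - 7 = 9 - 10 ≡ 12; y = λ·(3 - 12) - 4 ≡ 8. → (12, 8)
5Q: (12, 8) + (7, 3). λ = (3 - 8)/(7 - 12) ≡ 8/8 mod 13. 8⁻¹ ≡ 5 (mod 13), so λ ≡ 1.
  x = λ² - 12 - 7 = 1 - 19 ≡ 8; y = λ·(12 - 8) - 8 ≡ 9. → (8, 9)
6Q: (8, 9) + (7, 3). λ = (3 - 9)/(7 - 8) ≡ 7/12 mod 13. 12⁻¹ ≡ 12 (mod 13) since 12·12 = 144 ≡ 1, so λ ≡ 6.
  x = λ² - 8 - 7 = 36 - 15 ≡ 8; y = λ·(8 - 8) - 9 ≡ 4. → (8, 4)
7Q: (8, 4) + (7, 3). λ = (3 - 4)/(7 - 8) ≡ 12/12 mod 13. 12⁻¹ ≡ 12 (mod 13), so λ ≡ 1.
  x = λ² - 8 - 7 = 1 - 15 ≡ 12; y = λ·(8 - 12) - 4 ≡ 5. → (12, 5)
8Q: (12, 5) + (7, 3). λ = (3 - 5)/(7 - 12) ≡ 11/8 mod 13. 8⁻¹ ≡ 5 (mod 13), so λ ≡ 3.
  x = λ² - 12 - 7 = 9 - 19 ≡ 3; y = λ·(12 - 3) - 5 ≡ 9. → (3, 9)

(3, 9)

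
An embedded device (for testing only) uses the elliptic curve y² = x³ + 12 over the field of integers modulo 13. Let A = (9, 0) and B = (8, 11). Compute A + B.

(9, 0) + (8, 11). λ = (11 - 0)/(8 - 9) ≡ 11/12 mod 13. 12⁻¹ ≡ 12 (mod 13) since 12·12 = 144 ≡ 1, so λ ≡ 2.
  x = λ² - 9 - 8 = 4 - 17 ≡ 0; y = λ·(9 - 0) - 0 ≡ 5. → (0, 5)

(0, 5)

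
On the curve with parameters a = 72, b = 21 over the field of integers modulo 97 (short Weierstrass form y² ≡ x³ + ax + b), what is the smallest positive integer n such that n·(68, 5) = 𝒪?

2P: tangent at (68, 5): λ = (3·68² + 72)/(2·5) ≡ 73/10. 10⁻¹ ≡ 68 (mod 97), so λ ≡ 73·68 ≡ 17.
  x = λ² - 68 - 68 = 289 - 136 ≡ 56; y = λ·(68 - 56) - 5 ≡ 5. → (56, 5)
3P: (56, 5) + (68, 5). λ = (5 - 5)/(68 - 56) ≡ 0/12 mod 97. 12⁻¹ ≡ 89 (mod 97), so λ ≡ 0.
  x = λ² - 56 - 68 = 0 - 124 ≡ 70; y = λ·(56 - 70) - 5 ≡ 92. → (70, 92)
4P: (70, 92) + (68, 5). λ = (5 - 92)/(68 - 70) ≡ 10/95 mod 97. 95⁻¹ ≡ 48 (mod 97) since 95·48 = 4560 ≡ 1, so λ ≡ 92.
  x = λ² - 70 - 68 = 8464 - 138 ≡ 81; y = λ·(70 - 81) - 92 ≡ 60. → (81, 60)
5P: (81, 60) + (68, 5). λ = (5 - 60)/(68 - 81) ≡ 42/84 mod 97. 84⁻¹ ≡ 82 (mod 97), so λ ≡ 49.
  x = λ² - 81 - 68 = 2401 - 149 ≡ 21; y = λ·(81 - 21) - 60 ≡ 67. → (21, 67)
6P: (21, 67) + (68, 5). λ = (5 - 67)/(68 - 21) ≡ 35/47 mod 97. 47⁻¹ ≡ 64 (mod 97), so λ ≡ 9.
  x = λ² - 21 - 68 = 81 - 89 ≡ 89; y = λ·(21 - 89) - 67 ≡ 0. → (89, 0)
7P: (89, 0) + (68, 5). λ = (5 - 0)/(68 - 89) ≡ 5/76 mod 97. 76⁻¹ ≡ 60 (mod 97) since 76·60 = 4560 ≡ 1, so λ ≡ 9.
  x = λ² - 89 - 68 = 81 - 157 ≡ 21; y = λ·(89 - 21) - 0 ≡ 30. → (21, 30)
8P: (21, 30) + (68, 5). λ = (5 - 30)/(68 - 21) ≡ 72/47 mod 97. 47⁻¹ ≡ 64 (mod 97), so λ ≡ 49.
  x = λ² - 21 - 68 = 2401 - 89 ≡ 81; y = λ·(21 - 81) - 30 ≡ 37. → (81, 37)
9P: (81, 37) + (68, 5). λ = (5 - 37)/(68 - 81) ≡ 65/84 mod 97. 84⁻¹ ≡ 82 (mod 97), so λ ≡ 92.
  x = λ² - 81 - 68 = 8464 - 149 ≡ 70; y = λ·(81 - 70) - 37 ≡ 5. → (70, 5)
10P: (70, 5) + (68, 5). λ = (5 - 5)/(68 - 70) ≡ 0/95 mod 97. 95⁻¹ ≡ 48 (mod 97), so λ ≡ 0.
  x = λ² - 70 - 68 = 0 - 138 ≡ 56; y = λ·(70 - 56) - 5 ≡ 92. → (56, 92)
11P: (56, 92) + (68, 5). λ = (5 - 92)/(68 - 56) ≡ 10/12 mod 97. 12⁻¹ ≡ 89 (mod 97), so λ ≡ 17.
  x = λ² - 56 - 68 = 289 - 124 ≡ 68; y = λ·(56 - 68) - 92 ≡ 92. → (68, 92)
12P: (68, 92) + (68, 5): same x and y₁ ≡ -y₂, so the sum is 𝒪.
12P = 𝒪, so the order is 12.

12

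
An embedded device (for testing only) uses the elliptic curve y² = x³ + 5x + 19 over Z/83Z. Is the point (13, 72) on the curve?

y² = 72² ≡ 38; x³ + 5x + 19 = 2281 ≡ 40 (mod 83). 38 ≠ 40.

no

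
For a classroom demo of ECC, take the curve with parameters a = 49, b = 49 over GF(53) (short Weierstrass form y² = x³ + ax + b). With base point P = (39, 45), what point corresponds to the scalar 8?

Repeated addition: build up to 8P.
2P: tangent at (39, 45): λ = (3·39² + 49)/(2·45) ≡ 1/37. 37⁻¹ ≡ 43 (mod 53), so λ ≡ 1·43 ≡ 43.
  x = λ² - 39 - 39 = 1849 - 78 ≡ 22; y = λ·(39 - 22) - 45 ≡ 50. → (22, 50)
3P: (22, 50) + (39, 45). λ = (45 - 50)/(39 - 22) ≡ 48/17 mod 53. 17⁻¹ ≡ 25 (mod 53), so λ ≡ 34.
  x = λ² - 22 - 39 = 1156 - 61 ≡ 35; y = λ·(22 - 35) - 50 ≡ 38. → (35, 38)
4P: (35, 38) + (39, 45). λ = (45 - 38)/(39 - 35) ≡ 7/4 mod 53. 4⁻¹ ≡ 40 (mod 53), so λ ≡ 15.
  x = λ² - 35 - 39 = 225 - 74 ≡ 45; y = λ·(35 - 45) - 38 ≡ 24. → (45, 24)
5P: (45, 24) + (39, 45). λ = (45 - 24)/(39 - 45) ≡ 21/47 mod 53. 47⁻¹ ≡ 44 (mod 53), so λ ≡ 23.
  x = λ² - 45 - 39 = 529 - 84 ≡ 21; y = λ·(45 - 21) - 24 ≡ 51. → (21, 51)
6P: (21, 51) + (39, 45). λ = (45 - 51)/(39 - 21) ≡ 47/18 mod 53. 18⁻¹ ≡ 3 (mod 53), so λ ≡ 35.
  x = λ² - 21 - 39 = 1225 - 60 ≡ 52; y = λ·(21 - 52) - 51 ≡ 30. → (52, 30)
7P: (52, 30) + (39, 45). λ = (45 - 30)/(39 - 52) ≡ 15/40 mod 53. 40⁻¹ ≡ 4 (mod 53) since 40·4 = 160 ≡ 1, so λ ≡ 7.
  x = λ² - 52 - 39 = 49 - 91 ≡ 11; y = λ·(52 - 11) - 30 ≡ 45. → (11, 45)
8P: (11, 45) + (39, 45). λ = (45 - 45)/(39 - 11) ≡ 0/28 mod 53. 28⁻¹ ≡ 36 (mod 53), so λ ≡ 0.
  x = λ² - 11 - 39 = 0 - 50 ≡ 3; y = λ·(11 - 3) - 45 ≡ 8. → (3, 8)

(3, 8)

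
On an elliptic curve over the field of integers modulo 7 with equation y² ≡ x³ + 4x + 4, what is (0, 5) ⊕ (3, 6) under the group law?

(1, 4)

(0, 5) + (3, 6). λ = (6 - 5)/(3 - 0) ≡ 1/3 mod 7. 3⁻¹ ≡ 5 (mod 7) since 3·5 = 15 ≡ 1, so λ ≡ 5.
  x = λ² - 0 - 3 = 25 - 3 ≡ 1; y = λ·(0 - 1) - 5 ≡ 4. → (1, 4)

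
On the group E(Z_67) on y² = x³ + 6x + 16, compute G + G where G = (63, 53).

tangent at (63, 53): λ = (3·63² + 6)/(2·53) ≡ 54/39. 39⁻¹ ≡ 55 (mod 67) since 39·55 = 2145 ≡ 1, so λ ≡ 54·55 ≡ 22.
  x = λ² - 63 - 63 = 484 - 126 ≡ 23; y = λ·(63 - 23) - 53 ≡ 23. → (23, 23)

(23, 23)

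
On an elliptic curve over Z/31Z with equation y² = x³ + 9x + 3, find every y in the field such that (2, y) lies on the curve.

none

x³ + 9x + 3 = 29 ≡ 29 (mod 31).
29 is a non-residue mod 31; no y exists.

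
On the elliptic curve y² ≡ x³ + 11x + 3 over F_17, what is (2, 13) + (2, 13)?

tangent at (2, 13): λ = (3·2² + 11)/(2·13) ≡ 6/9. 9⁻¹ ≡ 2 (mod 17), so λ ≡ 6·2 ≡ 12.
  x = λ² - 2 - 2 = 144 - 4 ≡ 4; y = λ·(2 - 4) - 13 ≡ 14. → (4, 14)

(4, 14)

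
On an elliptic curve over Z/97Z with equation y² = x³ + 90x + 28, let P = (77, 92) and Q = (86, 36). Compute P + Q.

(77, 92) + (86, 36). λ = (36 - 92)/(86 - 77) ≡ 41/9 mod 97. 9⁻¹ ≡ 54 (mod 97), so λ ≡ 80.
  x = λ² - 77 - 86 = 6400 - 163 ≡ 29; y = λ·(77 - 29) - 92 ≡ 62. → (29, 62)

(29, 62)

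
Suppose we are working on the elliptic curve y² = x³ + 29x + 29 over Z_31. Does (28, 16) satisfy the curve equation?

yes

y² = 16² ≡ 8; x³ + 29x + 29 = 22793 ≡ 8 (mod 31). 8 = 8.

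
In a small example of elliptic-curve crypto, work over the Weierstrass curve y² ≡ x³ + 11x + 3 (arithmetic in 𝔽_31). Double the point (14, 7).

tangent at (14, 7): λ = (3·14² + 11)/(2·7) ≡ 10/14. 14⁻¹ ≡ 20 (mod 31) since 14·20 = 280 ≡ 1, so λ ≡ 10·20 ≡ 14.
  x = λ² - 14 - 14 = 196 - 28 ≡ 13; y = λ·(14 - 13) - 7 ≡ 7. → (13, 7)

(13, 7)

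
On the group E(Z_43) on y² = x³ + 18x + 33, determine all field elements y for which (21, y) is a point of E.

x³ + 18x + 33 = 9672 ≡ 40 (mod 43).
Square roots of 40 mod 43: 13 and 30 (since 13² = 169 ≡ 40).

13, 30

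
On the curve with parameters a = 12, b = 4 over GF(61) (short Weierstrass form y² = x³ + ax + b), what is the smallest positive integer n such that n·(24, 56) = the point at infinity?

9

2P: tangent at (24, 56): λ = (3·24² + 12)/(2·56) ≡ 32/51. 51⁻¹ ≡ 6 (mod 61), so λ ≡ 32·6 ≡ 9.
  x = λ² - 24 - 24 = 81 - 48 ≡ 33; y = λ·(24 - 33) - 56 ≡ 46. → (33, 46)
3P: (33, 46) + (24, 56). λ = (56 - 46)/(24 - 33) ≡ 10/52 mod 61. 52⁻¹ ≡ 27 (mod 61), so λ ≡ 26.
  x = λ² - 33 - 24 = 676 - 57 ≡ 9; y = λ·(33 - 9) - 46 ≡ 29. → (9, 29)
4P: (9, 29) + (24, 56). λ = (56 - 29)/(24 - 9) ≡ 27/15 mod 61. 15⁻¹ ≡ 57 (mod 61), so λ ≡ 14.
  x = λ² - 9 - 24 = 196 - 33 ≡ 41; y = λ·(9 - 41) - 29 ≡ 11. → (41, 11)
5P: (41, 11) + (24, 56). λ = (56 - 11)/(24 - 41) ≡ 45/44 mod 61. 44⁻¹ ≡ 43 (mod 61) since 44·43 = 1892 ≡ 1, so λ ≡ 44.
  x = λ² - 41 - 24 = 1936 - 65 ≡ 41; y = λ·(41 - 41) - 11 ≡ 50. → (41, 50)
6P: (41, 50) + (24, 56). λ = (56 - 50)/(24 - 41) ≡ 6/44 mod 61. 44⁻¹ ≡ 43 (mod 61) since 44·43 = 1892 ≡ 1, so λ ≡ 14.
  x = λ² - 41 - 24 = 196 - 65 ≡ 9; y = λ·(41 - 9) - 50 ≡ 32. → (9, 32)
7P: (9, 32) + (24, 56). λ = (56 - 32)/(24 - 9) ≡ 24/15 mod 61. 15⁻¹ ≡ 57 (mod 61) since 15·57 = 855 ≡ 1, so λ ≡ 26.
  x = λ² - 9 - 24 = 676 - 33 ≡ 33; y = λ·(9 - 33) - 32 ≡ 15. → (33, 15)
8P: (33, 15) + (24, 56). λ = (56 - 15)/(24 - 33) ≡ 41/52 mod 61. 52⁻¹ ≡ 27 (mod 61) since 52·27 = 1404 ≡ 1, so λ ≡ 9.
  x = λ² - 33 - 24 = 81 - 57 ≡ 24; y = λ·(33 - 24) - 15 ≡ 5. → (24, 5)
9P: (24, 5) + (24, 56): same x and y₁ ≡ -y₂, so the sum is the point at infinity.
9P = the point at infinity, so the order is 9.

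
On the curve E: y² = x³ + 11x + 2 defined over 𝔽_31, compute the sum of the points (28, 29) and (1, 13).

(18, 24)

(28, 29) + (1, 13). λ = (13 - 29)/(1 - 28) ≡ 15/4 mod 31. 4⁻¹ ≡ 8 (mod 31), so λ ≡ 27.
  x = λ² - 28 - 1 = 729 - 29 ≡ 18; y = λ·(28 - 18) - 29 ≡ 24. → (18, 24)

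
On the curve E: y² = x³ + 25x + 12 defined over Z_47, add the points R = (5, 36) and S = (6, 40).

(5, 36) + (6, 40). λ = (40 - 36)/(6 - 5) ≡ 4/1 mod 47. 1⁻¹ ≡ 1 (mod 47), so λ ≡ 4.
  x = λ² - 5 - 6 = 16 - 11 ≡ 5; y = λ·(5 - 5) - 36 ≡ 11. → (5, 11)

(5, 11)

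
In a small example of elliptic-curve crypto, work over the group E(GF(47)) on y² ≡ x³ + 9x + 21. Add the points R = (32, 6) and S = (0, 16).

(32, 6) + (0, 16). λ = (16 - 6)/(0 - 32) ≡ 10/15 mod 47. 15⁻¹ ≡ 22 (mod 47) since 15·22 = 330 ≡ 1, so λ ≡ 32.
  x = λ² - 32 - 0 = 1024 - 32 ≡ 5; y = λ·(32 - 5) - 6 ≡ 12. → (5, 12)

(5, 12)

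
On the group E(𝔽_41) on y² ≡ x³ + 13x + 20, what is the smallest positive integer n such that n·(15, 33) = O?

3

2P: tangent at (15, 33): λ = (3·15² + 13)/(2·33) ≡ 32/25. 25⁻¹ ≡ 23 (mod 41), so λ ≡ 32·23 ≡ 39.
  x = λ² - 15 - 15 = 1521 - 30 ≡ 15; y = λ·(15 - 15) - 33 ≡ 8. → (15, 8)
3P: (15, 8) + (15, 33): same x and y₁ ≡ -y₂, so the sum is O.
3P = O, so the order is 3.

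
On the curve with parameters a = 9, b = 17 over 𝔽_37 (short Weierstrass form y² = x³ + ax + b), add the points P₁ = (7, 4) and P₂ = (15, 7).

(3, 16)

(7, 4) + (15, 7). λ = (7 - 4)/(15 - 7) ≡ 3/8 mod 37. 8⁻¹ ≡ 14 (mod 37), so λ ≡ 5.
  x = λ² - 7 - 15 = 25 - 22 ≡ 3; y = λ·(7 - 3) - 4 ≡ 16. → (3, 16)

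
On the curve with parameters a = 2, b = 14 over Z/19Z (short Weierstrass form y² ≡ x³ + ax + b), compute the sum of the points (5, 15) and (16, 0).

(3, 3)

(5, 15) + (16, 0). λ = (0 - 15)/(16 - 5) ≡ 4/11 mod 19. 11⁻¹ ≡ 7 (mod 19) since 11·7 = 77 ≡ 1, so λ ≡ 9.
  x = λ² - 5 - 16 = 81 - 21 ≡ 3; y = λ·(5 - 3) - 15 ≡ 3. → (3, 3)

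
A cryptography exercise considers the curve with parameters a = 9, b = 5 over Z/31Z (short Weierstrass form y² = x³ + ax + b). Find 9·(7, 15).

Write G = (7, 15).
Double-and-add on 9 = (1001)₂. Start with G = (7, 15) for the leading 1-bit.
double: tangent at (7, 15): λ = (3·7² + 9)/(2·15) ≡ 1/30. 30⁻¹ ≡ 30 (mod 31), so λ ≡ 1·30 ≡ 30.
  x = λ² - 7 - 7 = 900 - 14 ≡ 18; y = λ·(7 - 18) - 15 ≡ 27. → (18, 27)
double: tangent at (18, 27): λ = (3·18² + 9)/(2·27) ≡ 20/23. 23⁻¹ ≡ 27 (mod 31), so λ ≡ 20·27 ≡ 13.
  x = λ² - 18 - 18 = 169 - 36 ≡ 9; y = λ·(18 - 9) - 27 ≡ 28. → (9, 28)
double: tangent at (9, 28): λ = (3·9² + 9)/(2·28) ≡ 4/25. 25⁻¹ ≡ 5 (mod 31) since 25·5 = 125 ≡ 1, so λ ≡ 4·5 ≡ 20.
  x = λ² - 9 - 9 = 400 - 18 ≡ 10; y = λ·(9 - 10) - 28 ≡ 14. → (10, 14)
add G: (10, 14) + (7, 15). λ = (15 - 14)/(7 - 10) ≡ 1/28 mod 31. 28⁻¹ ≡ 10 (mod 31), so λ ≡ 10.
  x = λ² - 10 - 7 = 100 - 17 ≡ 21; y = λ·(10 - 21) - 14 ≡ 0. → (21, 0)

(21, 0)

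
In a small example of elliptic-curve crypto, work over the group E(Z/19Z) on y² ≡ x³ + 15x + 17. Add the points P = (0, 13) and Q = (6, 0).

(0, 13) + (6, 0). λ = (0 - 13)/(6 - 0) ≡ 6/6 mod 19. 6⁻¹ ≡ 16 (mod 19), so λ ≡ 1.
  x = λ² - 0 - 6 = 1 - 6 ≡ 14; y = λ·(0 - 14) - 13 ≡ 11. → (14, 11)

(14, 11)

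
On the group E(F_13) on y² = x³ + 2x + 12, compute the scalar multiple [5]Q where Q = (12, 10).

(12, 10)

Repeated addition: build up to 5Q.
2Q: tangent at (12, 10): λ = (3·12² + 2)/(2·10) ≡ 5/7. 7⁻¹ ≡ 2 (mod 13) since 7·2 = 14 ≡ 1, so λ ≡ 5·2 ≡ 10.
  x = λ² - 12 - 12 = 100 - 24 ≡ 11; y = λ·(12 - 11) - 10 ≡ 0. → (11, 0)
3Q: (11, 0) + (12, 10). λ = (10 - 0)/(12 - 11) ≡ 10/1 mod 13. 1⁻¹ ≡ 1 (mod 13), so λ ≡ 10.
  x = λ² - 11 - 12 = 100 - 23 ≡ 12; y = λ·(11 - 12) - 0 ≡ 3. → (12, 3)
4Q: (12, 3) + (12, 10): same x and y₁ ≡ -y₂, so the sum is O.
5Q: O + (12, 10) = (12, 10) (identity).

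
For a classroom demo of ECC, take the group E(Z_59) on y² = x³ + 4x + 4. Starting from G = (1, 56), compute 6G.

Repeated addition: build up to 6G.
2G: tangent at (1, 56): λ = (3·1² + 4)/(2·56) ≡ 7/53. 53⁻¹ ≡ 49 (mod 59), so λ ≡ 7·49 ≡ 48.
  x = λ² - 1 - 1 = 2304 - 2 ≡ 1; y = λ·(1 - 1) - 56 ≡ 3. → (1, 3)
3G: (1, 3) + (1, 56): same x and y₁ ≡ -y₂, so the sum is O.
4G: O + (1, 56) = (1, 56) (identity).
5G: tangent at (1, 56): λ = (3·1² + 4)/(2·56) ≡ 7/53. 53⁻¹ ≡ 49 (mod 59) since 53·49 = 2597 ≡ 1, so λ ≡ 7·49 ≡ 48.
  x = λ² - 1 - 1 = 2304 - 2 ≡ 1; y = λ·(1 - 1) - 56 ≡ 3. → (1, 3)
6G: (1, 3) + (1, 56): same x and y₁ ≡ -y₂, so the sum is O.

O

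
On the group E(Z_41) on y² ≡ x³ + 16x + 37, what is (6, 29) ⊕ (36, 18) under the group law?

(6, 29) + (36, 18). λ = (18 - 29)/(36 - 6) ≡ 30/30 mod 41. 30⁻¹ ≡ 26 (mod 41), so λ ≡ 1.
  x = λ² - 6 - 36 = 1 - 42 ≡ 0; y = λ·(6 - 0) - 29 ≡ 18. → (0, 18)

(0, 18)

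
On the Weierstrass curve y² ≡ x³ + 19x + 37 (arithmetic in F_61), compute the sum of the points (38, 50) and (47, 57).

(38, 50) + (47, 57). λ = (57 - 50)/(47 - 38) ≡ 7/9 mod 61. 9⁻¹ ≡ 34 (mod 61) since 9·34 = 306 ≡ 1, so λ ≡ 55.
  x = λ² - 38 - 47 = 3025 - 85 ≡ 12; y = λ·(38 - 12) - 50 ≡ 38. → (12, 38)

(12, 38)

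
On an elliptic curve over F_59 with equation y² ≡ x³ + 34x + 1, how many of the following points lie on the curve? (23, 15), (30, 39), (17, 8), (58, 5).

2

(23, 15): 15² ≡ 48, rhs ≡ 29 → off.
(30, 39): 39² ≡ 46, rhs ≡ 55 → off.
(17, 8): 8² ≡ 5, rhs ≡ 5 → on.
(58, 5): 5² ≡ 25, rhs ≡ 25 → on.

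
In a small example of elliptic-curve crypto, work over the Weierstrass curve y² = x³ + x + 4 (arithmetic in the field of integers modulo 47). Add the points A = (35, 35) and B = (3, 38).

(35, 35) + (3, 38). λ = (38 - 35)/(3 - 35) ≡ 3/15 mod 47. 15⁻¹ ≡ 22 (mod 47), so λ ≡ 19.
  x = λ² - 35 - 3 = 361 - 38 ≡ 41; y = λ·(35 - 41) - 35 ≡ 39. → (41, 39)

(41, 39)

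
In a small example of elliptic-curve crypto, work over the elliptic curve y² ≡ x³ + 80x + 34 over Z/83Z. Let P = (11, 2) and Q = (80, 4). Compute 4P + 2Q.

First 4P:
Double-and-add on 4 = (100)₂. Start with P = (11, 2) for the leading 1-bit.
double: tangent at (11, 2): λ = (3·11² + 80)/(2·2) ≡ 28/4. 4⁻¹ ≡ 21 (mod 83) since 4·21 = 84 ≡ 1, so λ ≡ 28·21 ≡ 7.
  x = λ² - 11 - 11 = 49 - 22 ≡ 27; y = λ·(11 - 27) - 2 ≡ 52. → (27, 52)
double: tangent at (27, 52): λ = (3·27² + 80)/(2·52) ≡ 26/21. 21⁻¹ ≡ 4 (mod 83) since 21·4 = 84 ≡ 1, so λ ≡ 26·4 ≡ 21.
  x = λ² - 27 - 27 = 441 - 54 ≡ 55; y = λ·(27 - 55) - 52 ≡ 24. → (55, 24)
4P = (55, 24).
Next 2Q:
Repeated addition: build up to 2Q.
2Q: tangent at (80, 4): λ = (3·80² + 80)/(2·4) ≡ 24/8. 8⁻¹ ≡ 52 (mod 83) since 8·52 = 416 ≡ 1, so λ ≡ 24·52 ≡ 3.
  x = λ² - 80 - 80 = 9 - 160 ≡ 15; y = λ·(80 - 15) - 4 ≡ 25. → (15, 25)
2Q = (15, 25).
Finally 4P + 2Q:
(55, 24) + (15, 25). λ = (25 - 24)/(15 - 55) ≡ 1/43 mod 83. 43⁻¹ ≡ 56 (mod 83), so λ ≡ 56.
  x = λ² - 55 - 15 = 3136 - 70 ≡ 78; y = λ·(55 - 78) - 24 ≡ 16. → (78, 16)

(78, 16)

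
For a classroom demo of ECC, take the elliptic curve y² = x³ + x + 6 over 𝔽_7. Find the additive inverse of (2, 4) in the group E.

(2, 3)

-(2, 4) = (2, -4 mod 7) = (2, 3).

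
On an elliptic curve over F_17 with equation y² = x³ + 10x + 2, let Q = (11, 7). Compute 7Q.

Repeated addition: build up to 7Q.
2Q: tangent at (11, 7): λ = (3·11² + 10)/(2·7) ≡ 16/14. 14⁻¹ ≡ 11 (mod 17), so λ ≡ 16·11 ≡ 6.
  x = λ² - 11 - 11 = 36 - 22 ≡ 14; y = λ·(11 - 14) - 7 ≡ 9. → (14, 9)
3Q: (14, 9) + (11, 7). λ = (7 - 9)/(11 - 14) ≡ 15/14 mod 17. 14⁻¹ ≡ 11 (mod 17), so λ ≡ 12.
  x = λ² - 14 - 11 = 144 - 25 ≡ 0; y = λ·(14 - 0) - 9 ≡ 6. → (0, 6)
4Q: (0, 6) + (11, 7). λ = (7 - 6)/(11 - 0) ≡ 1/11 mod 17. 11⁻¹ ≡ 14 (mod 17) since 11·14 = 154 ≡ 1, so λ ≡ 14.
  x = λ² - 0 - 11 = 196 - 11 ≡ 15; y = λ·(0 - 15) - 6 ≡ 5. → (15, 5)
5Q: (15, 5) + (11, 7). λ = (7 - 5)/(11 - 15) ≡ 2/13 mod 17. 13⁻¹ ≡ 4 (mod 17), so λ ≡ 8.
  x = λ² - 15 - 11 = 64 - 26 ≡ 4; y = λ·(15 - 4) - 5 ≡ 15. → (4, 15)
6Q: (4, 15) + (11, 7). λ = (7 - 15)/(11 - 4) ≡ 9/7 mod 17. 7⁻¹ ≡ 5 (mod 17) since 7·5 = 35 ≡ 1, so λ ≡ 11.
  x = λ² - 4 - 11 = 121 - 15 ≡ 4; y = λ·(4 - 4) - 15 ≡ 2. → (4, 2)
7Q: (4, 2) + (11, 7). λ = (7 - 2)/(11 - 4) ≡ 5/7 mod 17. 7⁻¹ ≡ 5 (mod 17), so λ ≡ 8.
  x = λ² - 4 - 11 = 64 - 15 ≡ 15; y = λ·(4 - 15) - 2 ≡ 12. → (15, 12)

(15, 12)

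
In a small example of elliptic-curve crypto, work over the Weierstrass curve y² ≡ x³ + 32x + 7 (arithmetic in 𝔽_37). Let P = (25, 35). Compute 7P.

Double-and-add on 7 = (111)₂. Start with P = (25, 35) for the leading 1-bit.
double: tangent at (25, 35): λ = (3·25² + 32)/(2·35) ≡ 20/33. 33⁻¹ ≡ 9 (mod 37) since 33·9 = 297 ≡ 1, so λ ≡ 20·9 ≡ 32.
  x = λ² - 25 - 25 = 1024 - 50 ≡ 12; y = λ·(25 - 12) - 35 ≡ 11. → (12, 11)
add P: (12, 11) + (25, 35). λ = (35 - 11)/(25 - 12) ≡ 24/13 mod 37. 13⁻¹ ≡ 20 (mod 37), so λ ≡ 36.
  x = λ² - 12 - 25 = 1296 - 37 ≡ 1; y = λ·(12 - 1) - 11 ≡ 15. → (1, 15)
double: tangent at (1, 15): λ = (3·1² + 32)/(2·15) ≡ 35/30. 30⁻¹ ≡ 21 (mod 37), so λ ≡ 35·21 ≡ 32.
  x = λ² - 1 - 1 = 1024 - 2 ≡ 23; y = λ·(1 - 23) - 15 ≡ 21. → (23, 21)
add P: (23, 21) + (25, 35). λ = (35 - 21)/(25 - 23) ≡ 14/2 mod 37. 2⁻¹ ≡ 19 (mod 37), so λ ≡ 7.
  x = λ² - 23 - 25 = 49 - 48 ≡ 1; y = λ·(23 - 1) - 21 ≡ 22. → (1, 22)

(1, 22)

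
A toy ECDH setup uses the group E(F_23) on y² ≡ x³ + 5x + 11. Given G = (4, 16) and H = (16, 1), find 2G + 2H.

(17, 8)

First 2G:
Repeated addition: build up to 2G.
2G: tangent at (4, 16): λ = (3·4² + 5)/(2·16) ≡ 7/9. 9⁻¹ ≡ 18 (mod 23) since 9·18 = 162 ≡ 1, so λ ≡ 7·18 ≡ 11.
  x = λ² - 4 - 4 = 121 - 8 ≡ 21; y = λ·(4 - 21) - 16 ≡ 4. → (21, 4)
2G = (21, 4).
Next 2H:
Repeated addition: build up to 2H.
2H: tangent at (16, 1): λ = (3·16² + 5)/(2·1) ≡ 14/2. 2⁻¹ ≡ 12 (mod 23), so λ ≡ 14·12 ≡ 7.
  x = λ² - 16 - 16 = 49 - 32 ≡ 17; y = λ·(16 - 17) - 1 ≡ 15. → (17, 15)
2H = (17, 15).
Finally 2G + 2H:
(21, 4) + (17, 15). λ = (15 - 4)/(17 - 21) ≡ 11/19 mod 23. 19⁻¹ ≡ 17 (mod 23), so λ ≡ 3.
  x = λ² - 21 - 17 = 9 - 38 ≡ 17; y = λ·(21 - 17) - 4 ≡ 8. → (17, 8)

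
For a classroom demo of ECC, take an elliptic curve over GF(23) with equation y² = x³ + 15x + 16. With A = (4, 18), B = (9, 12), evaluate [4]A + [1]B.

(9, 11)

First 4A:
Repeated addition: build up to 4A.
2A: tangent at (4, 18): λ = (3·4² + 15)/(2·18) ≡ 17/13. 13⁻¹ ≡ 16 (mod 23) since 13·16 = 208 ≡ 1, so λ ≡ 17·16 ≡ 19.
  x = λ² - 4 - 4 = 361 - 8 ≡ 8; y = λ·(4 - 8) - 18 ≡ 21. → (8, 21)
3A: (8, 21) + (4, 18). λ = (18 - 21)/(4 - 8) ≡ 20/19 mod 23. 19⁻¹ ≡ 17 (mod 23) since 19·17 = 323 ≡ 1, so λ ≡ 18.
  x = λ² - 8 - 4 = 324 - 12 ≡ 13; y = λ·(8 - 13) - 21 ≡ 4. → (13, 4)
4A: (13, 4) + (4, 18). λ = (18 - 4)/(4 - 13) ≡ 14/14 mod 23. 14⁻¹ ≡ 5 (mod 23), so λ ≡ 1.
  x = λ² - 13 - 4 = 1 - 17 ≡ 7; y = λ·(13 - 7) - 4 ≡ 2. → (7, 2)
4A = (7, 2).
Finally 4A + B:
(7, 2) + (9, 12). λ = (12 - 2)/(9 - 7) ≡ 10/2 mod 23. 2⁻¹ ≡ 12 (mod 23) since 2·12 = 24 ≡ 1, so λ ≡ 5.
  x = λ² - 7 - 9 = 25 - 16 ≡ 9; y = λ·(7 - 9) - 2 ≡ 11. → (9, 11)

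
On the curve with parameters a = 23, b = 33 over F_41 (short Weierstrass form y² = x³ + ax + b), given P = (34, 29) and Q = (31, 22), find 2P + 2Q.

First 2P:
Repeated addition: build up to 2P.
2P: tangent at (34, 29): λ = (3·34² + 23)/(2·29) ≡ 6/17. 17⁻¹ ≡ 29 (mod 41), so λ ≡ 6·29 ≡ 10.
  x = λ² - 34 - 34 = 100 - 68 ≡ 32; y = λ·(34 - 32) - 29 ≡ 32. → (32, 32)
2P = (32, 32).
Next 2Q:
Repeated addition: build up to 2Q.
2Q: tangent at (31, 22): λ = (3·31² + 23)/(2·22) ≡ 36/3. 3⁻¹ ≡ 14 (mod 41), so λ ≡ 36·14 ≡ 12.
  x = λ² - 31 - 31 = 144 - 62 ≡ 0; y = λ·(31 - 0) - 22 ≡ 22. → (0, 22)
2Q = (0, 22).
Finally 2P + 2Q:
(32, 32) + (0, 22). λ = (22 - 32)/(0 - 32) ≡ 31/9 mod 41. 9⁻¹ ≡ 32 (mod 41), so λ ≡ 8.
  x = λ² - 32 - 0 = 64 - 32 ≡ 32; y = λ·(32 - 32) - 32 ≡ 9. → (32, 9)

(32, 9)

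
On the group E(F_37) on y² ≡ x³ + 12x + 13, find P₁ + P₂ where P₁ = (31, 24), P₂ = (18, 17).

(31, 24) + (18, 17). λ = (17 - 24)/(18 - 31) ≡ 30/24 mod 37. 24⁻¹ ≡ 17 (mod 37) since 24·17 = 408 ≡ 1, so λ ≡ 29.
  x = λ² - 31 - 18 = 841 - 49 ≡ 15; y = λ·(31 - 15) - 24 ≡ 33. → (15, 33)

(15, 33)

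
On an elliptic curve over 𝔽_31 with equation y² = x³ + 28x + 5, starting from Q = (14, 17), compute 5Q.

(26, 22)

Double-and-add on 5 = (101)₂. Start with Q = (14, 17) for the leading 1-bit.
double: tangent at (14, 17): λ = (3·14² + 28)/(2·17) ≡ 27/3. 3⁻¹ ≡ 21 (mod 31), so λ ≡ 27·21 ≡ 9.
  x = λ² - 14 - 14 = 81 - 28 ≡ 22; y = λ·(14 - 22) - 17 ≡ 4. → (22, 4)
double: tangent at (22, 4): λ = (3·22² + 28)/(2·4) ≡ 23/8. 8⁻¹ ≡ 4 (mod 31), so λ ≡ 23·4 ≡ 30.
  x = λ² - 22 - 22 = 900 - 44 ≡ 19; y = λ·(22 - 19) - 4 ≡ 24. → (19, 24)
add Q: (19, 24) + (14, 17). λ = (17 - 24)/(14 - 19) ≡ 24/26 mod 31. 26⁻¹ ≡ 6 (mod 31) since 26·6 = 156 ≡ 1, so λ ≡ 20.
  x = λ² - 19 - 14 = 400 - 33 ≡ 26; y = λ·(19 - 26) - 24 ≡ 22. → (26, 22)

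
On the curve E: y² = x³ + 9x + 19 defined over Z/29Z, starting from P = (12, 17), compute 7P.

Repeated addition: build up to 7P.
2P: tangent at (12, 17): λ = (3·12² + 9)/(2·17) ≡ 6/5. 5⁻¹ ≡ 6 (mod 29), so λ ≡ 6·6 ≡ 7.
  x = λ² - 12 - 12 = 49 - 24 ≡ 25; y = λ·(12 - 25) - 17 ≡ 8. → (25, 8)
3P: (25, 8) + (12, 17). λ = (17 - 8)/(12 - 25) ≡ 9/16 mod 29. 16⁻¹ ≡ 20 (mod 29), so λ ≡ 6.
  x = λ² - 25 - 12 = 36 - 37 ≡ 28; y = λ·(25 - 28) - 8 ≡ 3. → (28, 3)
4P: (28, 3) + (12, 17). λ = (17 - 3)/(12 - 28) ≡ 14/13 mod 29. 13⁻¹ ≡ 9 (mod 29), so λ ≡ 10.
  x = λ² - 28 - 12 = 100 - 40 ≡ 2; y = λ·(28 - 2) - 3 ≡ 25. → (2, 25)
5P: (2, 25) + (12, 17). λ = (17 - 25)/(12 - 2) ≡ 21/10 mod 29. 10⁻¹ ≡ 3 (mod 29) since 10·3 = 30 ≡ 1, so λ ≡ 5.
  x = λ² - 2 - 12 = 25 - 14 ≡ 11; y = λ·(2 - 11) - 25 ≡ 17. → (11, 17)
6P: (11, 17) + (12, 17). λ = (17 - 17)/(12 - 11) ≡ 0/1 mod 29. 1⁻¹ ≡ 1 (mod 29), so λ ≡ 0.
  x = λ² - 11 - 12 = 0 - 23 ≡ 6; y = λ·(11 - 6) - 17 ≡ 12. → (6, 12)
7P: (6, 12) + (12, 17). λ = (17 - 12)/(12 - 6) ≡ 5/6 mod 29. 6⁻¹ ≡ 5 (mod 29), so λ ≡ 25.
  x = λ² - 6 - 12 = 625 - 18 ≡ 27; y = λ·(6 - 27) - 12 ≡ 14. → (27, 14)

(27, 14)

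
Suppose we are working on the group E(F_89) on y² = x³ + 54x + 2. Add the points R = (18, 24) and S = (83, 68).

(18, 24) + (83, 68). λ = (68 - 24)/(83 - 18) ≡ 44/65 mod 89. 65⁻¹ ≡ 63 (mod 89), so λ ≡ 13.
  x = λ² - 18 - 83 = 169 - 101 ≡ 68; y = λ·(18 - 68) - 24 ≡ 38. → (68, 38)

(68, 38)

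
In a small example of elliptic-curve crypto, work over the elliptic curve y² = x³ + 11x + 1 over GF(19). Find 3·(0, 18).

Write Q = (0, 18).
Repeated addition: build up to 3Q.
2Q: tangent at (0, 18): λ = (3·0² + 11)/(2·18) ≡ 11/17. 17⁻¹ ≡ 9 (mod 19), so λ ≡ 11·9 ≡ 4.
  x = λ² - 0 - 0 = 16 - 0 ≡ 16; y = λ·(0 - 16) - 18 ≡ 13. → (16, 13)
3Q: (16, 13) + (0, 18). λ = (18 - 13)/(0 - 16) ≡ 5/3 mod 19. 3⁻¹ ≡ 13 (mod 19), so λ ≡ 8.
  x = λ² - 16 - 0 = 64 - 16 ≡ 10; y = λ·(16 - 10) - 13 ≡ 16. → (10, 16)

(10, 16)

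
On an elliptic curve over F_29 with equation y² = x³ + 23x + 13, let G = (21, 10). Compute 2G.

tangent at (21, 10): λ = (3·21² + 23)/(2·10) ≡ 12/20. 20⁻¹ ≡ 16 (mod 29) since 20·16 = 320 ≡ 1, so λ ≡ 12·16 ≡ 18.
  x = λ² - 21 - 21 = 324 - 42 ≡ 21; y = λ·(21 - 21) - 10 ≡ 19. → (21, 19)

(21, 19)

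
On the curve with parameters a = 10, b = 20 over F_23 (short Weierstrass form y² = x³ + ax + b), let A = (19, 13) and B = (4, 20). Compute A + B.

(4, 3)

(19, 13) + (4, 20). λ = (20 - 13)/(4 - 19) ≡ 7/8 mod 23. 8⁻¹ ≡ 3 (mod 23), so λ ≡ 21.
  x = λ² - 19 - 4 = 441 - 23 ≡ 4; y = λ·(19 - 4) - 13 ≡ 3. → (4, 3)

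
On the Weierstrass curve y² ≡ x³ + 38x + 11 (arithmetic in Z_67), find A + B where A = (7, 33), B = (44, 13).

(7, 33) + (44, 13). λ = (13 - 33)/(44 - 7) ≡ 47/37 mod 67. 37⁻¹ ≡ 29 (mod 67) since 37·29 = 1073 ≡ 1, so λ ≡ 23.
  x = λ² - 7 - 44 = 529 - 51 ≡ 9; y = λ·(7 - 9) - 33 ≡ 55. → (9, 55)

(9, 55)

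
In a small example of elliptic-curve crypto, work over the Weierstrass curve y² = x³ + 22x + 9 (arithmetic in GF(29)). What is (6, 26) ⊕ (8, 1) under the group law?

(19, 6)

(6, 26) + (8, 1). λ = (1 - 26)/(8 - 6) ≡ 4/2 mod 29. 2⁻¹ ≡ 15 (mod 29) since 2·15 = 30 ≡ 1, so λ ≡ 2.
  x = λ² - 6 - 8 = 4 - 14 ≡ 19; y = λ·(6 - 19) - 26 ≡ 6. → (19, 6)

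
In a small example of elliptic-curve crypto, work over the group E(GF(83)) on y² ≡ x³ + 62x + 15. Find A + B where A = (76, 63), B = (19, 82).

(25, 3)

(76, 63) + (19, 82). λ = (82 - 63)/(19 - 76) ≡ 19/26 mod 83. 26⁻¹ ≡ 16 (mod 83), so λ ≡ 55.
  x = λ² - 76 - 19 = 3025 - 95 ≡ 25; y = λ·(76 - 25) - 63 ≡ 3. → (25, 3)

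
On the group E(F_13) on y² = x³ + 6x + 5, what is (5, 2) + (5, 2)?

(6, 7)

tangent at (5, 2): λ = (3·5² + 6)/(2·2) ≡ 3/4. 4⁻¹ ≡ 10 (mod 13) since 4·10 = 40 ≡ 1, so λ ≡ 3·10 ≡ 4.
  x = λ² - 5 - 5 = 16 - 10 ≡ 6; y = λ·(5 - 6) - 2 ≡ 7. → (6, 7)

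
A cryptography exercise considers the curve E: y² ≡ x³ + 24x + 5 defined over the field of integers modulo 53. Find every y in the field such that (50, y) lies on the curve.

x³ + 24x + 5 = 126205 ≡ 12 (mod 53).
12 is a non-residue mod 53; no y exists.

none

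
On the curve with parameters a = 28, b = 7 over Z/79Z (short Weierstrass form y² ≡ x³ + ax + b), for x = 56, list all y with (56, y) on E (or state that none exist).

x³ + 28x + 7 = 177191 ≡ 73 (mod 79).
Square roots of 73 mod 79: 28 and 51 (since 28² = 784 ≡ 73).

28, 51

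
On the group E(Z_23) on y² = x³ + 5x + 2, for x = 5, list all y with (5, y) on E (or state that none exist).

x³ + 5x + 2 = 152 ≡ 14 (mod 23).
14 is a non-residue mod 23; no y exists.

none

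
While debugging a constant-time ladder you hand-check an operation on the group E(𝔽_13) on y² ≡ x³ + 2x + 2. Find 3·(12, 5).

O

Write Q = (12, 5).
Repeated addition: build up to 3Q.
2Q: tangent at (12, 5): λ = (3·12² + 2)/(2·5) ≡ 5/10. 10⁻¹ ≡ 4 (mod 13) since 10·4 = 40 ≡ 1, so λ ≡ 5·4 ≡ 7.
  x = λ² - 12 - 12 = 49 - 24 ≡ 12; y = λ·(12 - 12) - 5 ≡ 8. → (12, 8)
3Q: (12, 8) + (12, 5): same x and y₁ ≡ -y₂, so the sum is 𝒪.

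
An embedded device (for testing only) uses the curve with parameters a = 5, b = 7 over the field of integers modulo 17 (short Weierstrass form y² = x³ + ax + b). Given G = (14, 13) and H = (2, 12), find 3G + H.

(5, 15)

First 3G:
Repeated addition: build up to 3G.
2G: tangent at (14, 13): λ = (3·14² + 5)/(2·13) ≡ 15/9. 9⁻¹ ≡ 2 (mod 17) since 9·2 = 18 ≡ 1, so λ ≡ 15·2 ≡ 13.
  x = λ² - 14 - 14 = 169 - 28 ≡ 5; y = λ·(14 - 5) - 13 ≡ 2. → (5, 2)
3G: (5, 2) + (14, 13). λ = (13 - 2)/(14 - 5) ≡ 11/9 mod 17. 9⁻¹ ≡ 2 (mod 17), so λ ≡ 5.
  x = λ² - 5 - 14 = 25 - 19 ≡ 6; y = λ·(5 - 6) - 2 ≡ 10. → (6, 10)
3G = (6, 10).
Finally 3G + H:
(6, 10) + (2, 12). λ = (12 - 10)/(2 - 6) ≡ 2/13 mod 17. 13⁻¹ ≡ 4 (mod 17), so λ ≡ 8.
  x = λ² - 6 - 2 = 64 - 8 ≡ 5; y = λ·(6 - 5) - 10 ≡ 15. → (5, 15)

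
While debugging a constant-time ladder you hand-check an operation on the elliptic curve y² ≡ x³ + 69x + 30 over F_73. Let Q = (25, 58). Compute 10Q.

Double-and-add on 10 = (1010)₂. Start with Q = (25, 58) for the leading 1-bit.
double: tangent at (25, 58): λ = (3·25² + 69)/(2·58) ≡ 46/43. 43⁻¹ ≡ 17 (mod 73) since 43·17 = 731 ≡ 1, so λ ≡ 46·17 ≡ 52.
  x = λ² - 25 - 25 = 2704 - 50 ≡ 26; y = λ·(25 - 26) - 58 ≡ 36. → (26, 36)
double: tangent at (26, 36): λ = (3·26² + 69)/(2·36) ≡ 53/72. 72⁻¹ ≡ 72 (mod 73) since 72·72 = 5184 ≡ 1, so λ ≡ 53·72 ≡ 20.
  x = λ² - 26 - 26 = 400 - 52 ≡ 56; y = λ·(26 - 56) - 36 ≡ 21. → (56, 21)
add Q: (56, 21) + (25, 58). λ = (58 - 21)/(25 - 56) ≡ 37/42 mod 73. 42⁻¹ ≡ 40 (mod 73) since 42·40 = 1680 ≡ 1, so λ ≡ 20.
  x = λ² - 56 - 25 = 400 - 81 ≡ 27; y = λ·(56 - 27) - 21 ≡ 48. → (27, 48)
double: tangent at (27, 48): λ = (3·27² + 69)/(2·48) ≡ 66/23. 23⁻¹ ≡ 54 (mod 73), so λ ≡ 66·54 ≡ 60.
  x = λ² - 27 - 27 = 3600 - 54 ≡ 42; y = λ·(27 - 42) - 48 ≡ 1. → (42, 1)

(42, 1)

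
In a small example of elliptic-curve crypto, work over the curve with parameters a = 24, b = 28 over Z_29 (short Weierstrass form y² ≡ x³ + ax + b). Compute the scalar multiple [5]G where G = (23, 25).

Repeated addition: build up to 5G.
2G: tangent at (23, 25): λ = (3·23² + 24)/(2·25) ≡ 16/21. 21⁻¹ ≡ 18 (mod 29) since 21·18 = 378 ≡ 1, so λ ≡ 16·18 ≡ 27.
  x = λ² - 23 - 23 = 729 - 46 ≡ 16; y = λ·(23 - 16) - 25 ≡ 19. → (16, 19)
3G: (16, 19) + (23, 25). λ = (25 - 19)/(23 - 16) ≡ 6/7 mod 29. 7⁻¹ ≡ 25 (mod 29), so λ ≡ 5.
  x = λ² - 16 - 23 = 25 - 39 ≡ 15; y = λ·(16 - 15) - 19 ≡ 15. → (15, 15)
4G: (15, 15) + (23, 25). λ = (25 - 15)/(23 - 15) ≡ 10/8 mod 29. 8⁻¹ ≡ 11 (mod 29) since 8·11 = 88 ≡ 1, so λ ≡ 23.
  x = λ² - 15 - 23 = 529 - 38 ≡ 27; y = λ·(15 - 27) - 15 ≡ 28. → (27, 28)
5G: (27, 28) + (23, 25). λ = (25 - 28)/(23 - 27) ≡ 26/25 mod 29. 25⁻¹ ≡ 7 (mod 29) since 25·7 = 175 ≡ 1, so λ ≡ 8.
  x = λ² - 27 - 23 = 64 - 50 ≡ 14; y = λ·(27 - 14) - 28 ≡ 18. → (14, 18)

(14, 18)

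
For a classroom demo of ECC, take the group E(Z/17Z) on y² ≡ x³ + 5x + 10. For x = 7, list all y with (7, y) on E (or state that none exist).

none

x³ + 5x + 10 = 388 ≡ 14 (mod 17).
14 is a non-residue mod 17; no y exists.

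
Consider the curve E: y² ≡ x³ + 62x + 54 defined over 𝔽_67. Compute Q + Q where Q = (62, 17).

tangent at (62, 17): λ = (3·62² + 62)/(2·17) ≡ 3/34. 34⁻¹ ≡ 2 (mod 67) since 34·2 = 68 ≡ 1, so λ ≡ 3·2 ≡ 6.
  x = λ² - 62 - 62 = 36 - 124 ≡ 46; y = λ·(62 - 46) - 17 ≡ 12. → (46, 12)

(46, 12)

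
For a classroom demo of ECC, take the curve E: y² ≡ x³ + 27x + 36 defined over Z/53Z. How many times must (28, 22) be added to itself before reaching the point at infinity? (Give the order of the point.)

2P: tangent at (28, 22): λ = (3·28² + 27)/(2·22) ≡ 47/44. 44⁻¹ ≡ 47 (mod 53), so λ ≡ 47·47 ≡ 36.
  x = λ² - 28 - 28 = 1296 - 56 ≡ 21; y = λ·(28 - 21) - 22 ≡ 18. → (21, 18)
3P: (21, 18) + (28, 22). λ = (22 - 18)/(28 - 21) ≡ 4/7 mod 53. 7⁻¹ ≡ 38 (mod 53), so λ ≡ 46.
  x = λ² - 21 - 28 = 2116 - 49 ≡ 0; y = λ·(21 - 0) - 18 ≡ 47. → (0, 47)
4P: (0, 47) + (28, 22). λ = (22 - 47)/(28 - 0) ≡ 28/28 mod 53. 28⁻¹ ≡ 36 (mod 53) since 28·36 = 1008 ≡ 1, so λ ≡ 1.
  x = λ² - 0 - 28 = 1 - 28 ≡ 26; y = λ·(0 - 26) - 47 ≡ 33. → (26, 33)
5P: (26, 33) + (28, 22). λ = (22 - 33)/(28 - 26) ≡ 42/2 mod 53. 2⁻¹ ≡ 27 (mod 53), so λ ≡ 21.
  x = λ² - 26 - 28 = 441 - 54 ≡ 16; y = λ·(26 - 16) - 33 ≡ 18. → (16, 18)
6P: (16, 18) + (28, 22). λ = (22 - 18)/(28 - 16) ≡ 4/12 mod 53. 12⁻¹ ≡ 31 (mod 53) since 12·31 = 372 ≡ 1, so λ ≡ 18.
  x = λ² - 16 - 28 = 324 - 44 ≡ 15; y = λ·(16 - 15) - 18 ≡ 0. → (15, 0)
7P: (15, 0) + (28, 22). λ = (22 - 0)/(28 - 15) ≡ 22/13 mod 53. 13⁻¹ ≡ 49 (mod 53), so λ ≡ 18.
  x = λ² - 15 - 28 = 324 - 43 ≡ 16; y = λ·(15 - 16) - 0 ≡ 35. → (16, 35)
8P: (16, 35) + (28, 22). λ = (22 - 35)/(28 - 16) ≡ 40/12 mod 53. 12⁻¹ ≡ 31 (mod 53) since 12·31 = 372 ≡ 1, so λ ≡ 21.
  x = λ² - 16 - 28 = 441 - 44 ≡ 26; y = λ·(16 - 26) - 35 ≡ 20. → (26, 20)
9P: (26, 20) + (28, 22). λ = (22 - 20)/(28 - 26) ≡ 2/2 mod 53. 2⁻¹ ≡ 27 (mod 53), so λ ≡ 1.
  x = λ² - 26 - 28 = 1 - 54 ≡ 0; y = λ·(26 - 0) - 20 ≡ 6. → (0, 6)
10P: (0, 6) + (28, 22). λ = (22 - 6)/(28 - 0) ≡ 16/28 mod 53. 28⁻¹ ≡ 36 (mod 53), so λ ≡ 46.
  x = λ² - 0 - 28 = 2116 - 28 ≡ 21; y = λ·(0 - 21) - 6 ≡ 35. → (21, 35)
11P: (21, 35) + (28, 22). λ = (22 - 35)/(28 - 21) ≡ 40/7 mod 53. 7⁻¹ ≡ 38 (mod 53), so λ ≡ 36.
  x = λ² - 21 - 28 = 1296 - 49 ≡ 28; y = λ·(21 - 28) - 35 ≡ 31. → (28, 31)
12P: (28, 31) + (28, 22): same x and y₁ ≡ -y₂, so the sum is the point at infinity.
12P = the point at infinity, so the order is 12.

12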